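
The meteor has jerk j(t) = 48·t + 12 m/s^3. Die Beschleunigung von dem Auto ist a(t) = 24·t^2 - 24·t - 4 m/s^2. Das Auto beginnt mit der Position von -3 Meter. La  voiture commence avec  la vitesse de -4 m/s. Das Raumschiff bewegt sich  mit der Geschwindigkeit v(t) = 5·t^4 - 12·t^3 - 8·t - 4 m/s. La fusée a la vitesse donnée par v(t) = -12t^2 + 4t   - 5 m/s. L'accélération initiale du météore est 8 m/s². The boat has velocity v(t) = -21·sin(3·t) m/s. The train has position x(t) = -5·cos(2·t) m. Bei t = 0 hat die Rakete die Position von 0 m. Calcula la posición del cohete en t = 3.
Debemos encontrar la integral de nuestra ecuación de la velocidad v(t) = -12·t^2 + 4·t - 5 1 vez. Tomando ∫v(t)dt y aplicando x(0) = 0, encontramos x(t) = -4·t^3 + 2·t^2 - 5·t. Usando x(t) = -4·t^3 + 2·t^2 - 5·t y sustituyendo t = 3, encontramos x = -105.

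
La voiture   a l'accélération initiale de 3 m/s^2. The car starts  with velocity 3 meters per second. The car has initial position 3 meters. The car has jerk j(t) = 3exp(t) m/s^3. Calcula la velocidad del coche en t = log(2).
Para resolver esto, necesitamos tomar 2 antiderivadas de nuestra ecuación de la sacudida j(t) = 3·exp(t). La integral de la sacudida es la aceleración. Usando a(0) = 3, obtenemos a(t) = 3·exp(t). Integrando la aceleración y usando la condición inicial v(0) = 3, obtenemos v(t) = 3·exp(t). Tenemos la velocidad v(t) = 3·exp(t). Sustituyendo t = log(2): v(log(2)) = 6.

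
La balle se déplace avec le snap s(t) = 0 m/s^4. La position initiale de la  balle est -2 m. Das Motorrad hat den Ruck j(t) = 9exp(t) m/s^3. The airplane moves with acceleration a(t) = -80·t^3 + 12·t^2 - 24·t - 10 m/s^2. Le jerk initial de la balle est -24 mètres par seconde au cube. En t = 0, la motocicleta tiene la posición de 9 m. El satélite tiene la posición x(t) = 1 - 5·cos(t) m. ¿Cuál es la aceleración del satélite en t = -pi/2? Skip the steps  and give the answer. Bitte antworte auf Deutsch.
Die Antwort ist 0.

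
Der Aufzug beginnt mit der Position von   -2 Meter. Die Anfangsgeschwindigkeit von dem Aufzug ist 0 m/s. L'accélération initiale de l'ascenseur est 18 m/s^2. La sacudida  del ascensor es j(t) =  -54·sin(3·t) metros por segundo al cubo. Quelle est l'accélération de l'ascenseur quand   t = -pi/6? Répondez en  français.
Pour résoudre ceci, nous devons prendre 1 primitive de notre équation du jerk j(t) = -54·sin(3·t). En prenant ∫j(t)dt et en appliquant a(0) = 18, nous trouvons a(t) = 18·cos(3·t). En utilisant a(t) = 18·cos(3·t) et en substituant t = -pi/6, nous trouvons a = 0.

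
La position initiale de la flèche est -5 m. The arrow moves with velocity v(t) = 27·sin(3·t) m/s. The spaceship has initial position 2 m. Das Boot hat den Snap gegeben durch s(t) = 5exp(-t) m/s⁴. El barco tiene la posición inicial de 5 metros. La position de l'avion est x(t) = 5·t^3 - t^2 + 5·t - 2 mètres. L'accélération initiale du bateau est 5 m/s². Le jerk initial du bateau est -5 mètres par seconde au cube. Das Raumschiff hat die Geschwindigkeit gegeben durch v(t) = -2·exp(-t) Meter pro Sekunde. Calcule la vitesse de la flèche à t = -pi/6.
Nous avons la vitesse v(t) = 27·sin(3·t). En substituant t = -pi/6: v(-pi/6) = -27.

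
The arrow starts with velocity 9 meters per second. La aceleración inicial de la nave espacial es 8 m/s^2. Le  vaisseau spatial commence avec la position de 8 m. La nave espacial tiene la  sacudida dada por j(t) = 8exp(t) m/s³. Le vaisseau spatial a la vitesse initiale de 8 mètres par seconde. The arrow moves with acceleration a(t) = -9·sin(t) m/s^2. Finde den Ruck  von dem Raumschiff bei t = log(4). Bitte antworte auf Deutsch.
Wir haben den Ruck j(t) = 8·exp(t). Durch Einsetzen von t = log(4): j(log(4)) = 32.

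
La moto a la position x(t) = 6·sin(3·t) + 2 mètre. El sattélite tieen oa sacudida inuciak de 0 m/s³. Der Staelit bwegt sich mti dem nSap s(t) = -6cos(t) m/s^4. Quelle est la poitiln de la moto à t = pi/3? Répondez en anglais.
Using x(t) = 6·sin(3·t) + 2 and substituting t = pi/3, we find x = 2.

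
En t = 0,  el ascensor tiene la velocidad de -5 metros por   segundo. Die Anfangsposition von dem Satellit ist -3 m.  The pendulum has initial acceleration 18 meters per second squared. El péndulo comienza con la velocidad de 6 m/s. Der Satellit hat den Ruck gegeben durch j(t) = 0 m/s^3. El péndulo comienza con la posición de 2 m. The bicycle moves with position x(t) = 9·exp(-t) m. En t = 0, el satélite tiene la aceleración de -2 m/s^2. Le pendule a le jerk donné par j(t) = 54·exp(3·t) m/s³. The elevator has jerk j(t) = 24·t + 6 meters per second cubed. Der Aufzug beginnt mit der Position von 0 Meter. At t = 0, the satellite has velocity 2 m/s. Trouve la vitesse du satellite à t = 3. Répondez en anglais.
We need to integrate our jerk equation j(t) = 0 2 times. Finding the integral of j(t) and using a(0) = -2: a(t) = -2. Finding the antiderivative of a(t) and using v(0) = 2: v(t) = 2 - 2·t. Using v(t) = 2 - 2·t and substituting t = 3, we find v = -4.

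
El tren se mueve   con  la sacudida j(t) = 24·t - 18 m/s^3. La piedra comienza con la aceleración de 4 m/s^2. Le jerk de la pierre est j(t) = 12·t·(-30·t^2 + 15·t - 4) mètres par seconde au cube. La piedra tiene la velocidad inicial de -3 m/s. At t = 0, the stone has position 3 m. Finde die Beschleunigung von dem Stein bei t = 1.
Um dies zu lösen, müssen wir 1 Integral unserer Gleichung für den Ruck j(t) = 12·t·(-30·t^2 + 15·t - 4) finden. Das Integral von dem Ruck ist die Beschleunigung. Mit a(0) = 4 erhalten wir a(t) = -90·t^4 + 60·t^3 - 24·t^2 + 4. Mit a(t) = -90·t^4 + 60·t^3 - 24·t^2 + 4 und Einsetzen von t = 1, finden wir a = -50.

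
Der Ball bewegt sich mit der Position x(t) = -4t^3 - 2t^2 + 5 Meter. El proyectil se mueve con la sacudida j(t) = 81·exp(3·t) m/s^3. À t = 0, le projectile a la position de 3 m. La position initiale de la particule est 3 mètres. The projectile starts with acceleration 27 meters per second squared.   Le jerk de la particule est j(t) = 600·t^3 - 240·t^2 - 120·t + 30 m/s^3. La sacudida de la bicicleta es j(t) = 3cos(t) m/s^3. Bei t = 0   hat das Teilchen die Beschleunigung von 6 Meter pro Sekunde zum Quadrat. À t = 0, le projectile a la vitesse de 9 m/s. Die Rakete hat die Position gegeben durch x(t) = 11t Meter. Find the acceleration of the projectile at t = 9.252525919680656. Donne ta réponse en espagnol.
Partiendo de la sacudida j(t) = 81·exp(3·t), tomamos 1 integral. La integral de la sacudida es la aceleración. Usando a(0) = 27, obtenemos a(t) = 27·exp(3·t). Tenemos la aceleración a(t) = 27·exp(3·t). Sustituyendo t = 9.252525919680656: a(9.252525919680656) = 30642670828876.4.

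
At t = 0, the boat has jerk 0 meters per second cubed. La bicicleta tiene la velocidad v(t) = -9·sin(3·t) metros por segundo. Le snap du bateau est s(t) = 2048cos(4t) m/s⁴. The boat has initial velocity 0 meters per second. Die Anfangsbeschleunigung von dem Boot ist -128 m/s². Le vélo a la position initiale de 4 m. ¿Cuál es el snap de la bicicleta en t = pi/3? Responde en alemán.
Ausgehend von der Geschwindigkeit v(t) = -9·sin(3·t), nehmen wir 3 Ableitungen. Die Ableitung von der Geschwindigkeit ergibt die Beschleunigung: a(t) = -27·cos(3·t). Durch Ableiten von der Beschleunigung erhalten wir den Ruck: j(t) = 81·sin(3·t). Durch Ableiten von dem Ruck erhalten wir den Snap: s(t) = 243·cos(3·t). Aus der Gleichung für den Snap s(t) = 243·cos(3·t), setzen wir t = pi/3 ein und erhalten s = -243.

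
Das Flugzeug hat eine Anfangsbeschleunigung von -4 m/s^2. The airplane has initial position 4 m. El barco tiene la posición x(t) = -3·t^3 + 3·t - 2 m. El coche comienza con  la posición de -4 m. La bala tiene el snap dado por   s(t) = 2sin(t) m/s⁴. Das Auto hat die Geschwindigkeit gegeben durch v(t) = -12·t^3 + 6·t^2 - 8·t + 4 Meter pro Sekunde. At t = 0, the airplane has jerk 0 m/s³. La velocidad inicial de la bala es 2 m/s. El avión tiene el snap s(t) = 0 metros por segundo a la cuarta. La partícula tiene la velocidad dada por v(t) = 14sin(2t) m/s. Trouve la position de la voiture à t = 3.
En partant de la vitesse v(t) = -12·t^3 + 6·t^2 - 8·t + 4, nous prenons 1 primitive. La primitive de la vitesse est la position. En utilisant x(0) = -4, nous obtenons x(t) = -3·t^4 + 2·t^3 - 4·t^2 + 4·t - 4. De l'équation de la position x(t) = -3·t^4 + 2·t^3 - 4·t^2 + 4·t - 4, nous substituons t = 3 pour obtenir x = -217.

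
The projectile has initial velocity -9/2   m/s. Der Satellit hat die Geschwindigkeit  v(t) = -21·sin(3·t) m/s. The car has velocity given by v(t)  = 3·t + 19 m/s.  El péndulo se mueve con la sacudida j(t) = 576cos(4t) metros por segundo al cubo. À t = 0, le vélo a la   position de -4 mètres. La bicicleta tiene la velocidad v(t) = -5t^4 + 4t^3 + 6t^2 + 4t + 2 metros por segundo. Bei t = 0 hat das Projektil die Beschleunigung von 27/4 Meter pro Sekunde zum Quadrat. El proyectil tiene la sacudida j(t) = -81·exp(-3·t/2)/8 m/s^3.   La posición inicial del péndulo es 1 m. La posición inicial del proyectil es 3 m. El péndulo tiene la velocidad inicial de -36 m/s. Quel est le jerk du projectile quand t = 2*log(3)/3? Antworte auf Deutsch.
Wir haben den Ruck j(t) = -81·exp(-3·t/2)/8. Durch Einsetzen von t = 2*log(3)/3: j(2*log(3)/3) = -27/8.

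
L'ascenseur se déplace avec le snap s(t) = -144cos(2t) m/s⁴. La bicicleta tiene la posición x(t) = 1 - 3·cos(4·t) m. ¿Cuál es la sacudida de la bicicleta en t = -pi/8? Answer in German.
Ausgehend von der Position x(t) = 1 - 3·cos(4·t), nehmen wir 3 Ableitungen. Durch Ableiten von der Position erhalten wir die Geschwindigkeit: v(t) = 12·sin(4·t). Durch Ableiten von der Geschwindigkeit erhalten wir die Beschleunigung: a(t) = 48·cos(4·t). Durch Ableiten von der Beschleunigung erhalten wir den Ruck: j(t) = -192·sin(4·t). Mit j(t) = -192·sin(4·t) und Einsetzen von t = -pi/8, finden wir j = 192.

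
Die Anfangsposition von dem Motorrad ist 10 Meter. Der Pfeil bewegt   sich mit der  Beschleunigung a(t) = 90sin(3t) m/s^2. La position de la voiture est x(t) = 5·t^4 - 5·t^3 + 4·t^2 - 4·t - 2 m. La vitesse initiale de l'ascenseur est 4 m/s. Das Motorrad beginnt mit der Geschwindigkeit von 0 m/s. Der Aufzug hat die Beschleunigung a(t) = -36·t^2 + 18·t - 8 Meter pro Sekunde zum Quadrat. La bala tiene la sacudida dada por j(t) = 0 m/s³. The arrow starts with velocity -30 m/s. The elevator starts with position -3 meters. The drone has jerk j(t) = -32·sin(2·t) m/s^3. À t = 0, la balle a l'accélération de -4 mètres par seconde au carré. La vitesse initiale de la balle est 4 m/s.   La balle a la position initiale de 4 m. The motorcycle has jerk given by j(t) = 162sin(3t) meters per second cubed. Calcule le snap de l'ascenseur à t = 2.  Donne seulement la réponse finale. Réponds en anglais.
The answer is -72.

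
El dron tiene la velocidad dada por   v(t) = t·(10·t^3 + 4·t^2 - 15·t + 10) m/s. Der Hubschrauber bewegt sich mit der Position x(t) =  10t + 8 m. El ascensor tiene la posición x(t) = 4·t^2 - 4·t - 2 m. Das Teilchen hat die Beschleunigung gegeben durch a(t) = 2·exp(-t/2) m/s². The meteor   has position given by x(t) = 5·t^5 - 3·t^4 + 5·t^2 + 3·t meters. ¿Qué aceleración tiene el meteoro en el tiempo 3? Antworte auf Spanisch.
Para resolver esto, necesitamos tomar 2 derivadas de nuestra ecuación de la posición x(t) = 5·t^5 - 3·t^4 + 5·t^2 + 3·t. Tomando d/dt de x(t), encontramos v(t) = 25·t^4 - 12·t^3 + 10·t + 3. La derivada de la velocidad da la aceleración: a(t) = 100·t^3 - 36·t^2 + 10. Usando a(t) = 100·t^3 - 36·t^2 + 10 y sustituyendo t = 3, encontramos a = 2386.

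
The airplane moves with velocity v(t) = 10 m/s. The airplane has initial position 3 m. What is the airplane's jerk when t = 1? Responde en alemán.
Ausgehend von der Geschwindigkeit v(t) = 10, nehmen wir 2 Ableitungen. Die Ableitung von der Geschwindigkeit ergibt die Beschleunigung: a(t) = 0. Die Ableitung von der Beschleunigung ergibt den Ruck: j(t) = 0. Wir haben den Ruck j(t) = 0. Durch Einsetzen von t = 1: j(1) = 0.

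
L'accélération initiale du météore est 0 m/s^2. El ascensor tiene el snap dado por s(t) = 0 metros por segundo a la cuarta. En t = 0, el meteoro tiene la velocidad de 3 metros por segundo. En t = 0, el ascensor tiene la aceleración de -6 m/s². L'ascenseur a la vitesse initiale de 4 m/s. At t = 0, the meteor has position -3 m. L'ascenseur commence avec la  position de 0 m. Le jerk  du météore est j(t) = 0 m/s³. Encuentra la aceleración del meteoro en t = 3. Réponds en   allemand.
Ausgehend von dem Ruck j(t) = 0, nehmen wir 1 Stammfunktion. Die Stammfunktion von dem Ruck ist die Beschleunigung. Mit a(0) = 0 erhalten wir a(t) = 0. Aus der Gleichung für die Beschleunigung a(t) = 0, setzen wir t = 3 ein und erhalten a = 0.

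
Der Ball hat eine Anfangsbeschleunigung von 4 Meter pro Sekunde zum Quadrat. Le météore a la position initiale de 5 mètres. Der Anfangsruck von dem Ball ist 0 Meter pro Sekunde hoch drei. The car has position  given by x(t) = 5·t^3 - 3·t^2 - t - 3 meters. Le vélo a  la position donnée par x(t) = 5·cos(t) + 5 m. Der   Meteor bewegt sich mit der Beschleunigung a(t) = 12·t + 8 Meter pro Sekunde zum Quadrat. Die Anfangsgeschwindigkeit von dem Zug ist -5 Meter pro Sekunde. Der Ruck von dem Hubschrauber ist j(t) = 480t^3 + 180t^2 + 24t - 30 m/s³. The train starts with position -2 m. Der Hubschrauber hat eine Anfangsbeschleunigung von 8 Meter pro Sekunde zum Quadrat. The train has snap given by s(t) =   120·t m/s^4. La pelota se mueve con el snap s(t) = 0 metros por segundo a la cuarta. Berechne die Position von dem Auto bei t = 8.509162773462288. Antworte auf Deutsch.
Mit x(t) = 5·t^3 - 3·t^2 - t - 3 und Einsetzen von t = 8.509162773462288, finden wir x = 2851.83914794006.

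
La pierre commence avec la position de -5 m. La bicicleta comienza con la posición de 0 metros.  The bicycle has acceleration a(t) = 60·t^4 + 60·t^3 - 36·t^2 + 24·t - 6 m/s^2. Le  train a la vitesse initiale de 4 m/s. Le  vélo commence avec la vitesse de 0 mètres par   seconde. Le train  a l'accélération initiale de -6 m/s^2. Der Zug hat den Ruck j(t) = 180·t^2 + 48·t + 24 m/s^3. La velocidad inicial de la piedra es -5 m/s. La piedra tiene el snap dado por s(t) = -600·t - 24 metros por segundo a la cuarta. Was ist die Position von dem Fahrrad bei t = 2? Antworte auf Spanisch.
Partiendo de la aceleración a(t) = 60·t^4 + 60·t^3 - 36·t^2 + 24·t - 6, tomamos 2 integrales. La integral de la aceleración, con v(0) = 0, da la velocidad: v(t) = 3·t·(4·t^4 + 5·t^3 - 4·t^2 + 4·t - 2). Tomando ∫v(t)dt y aplicando x(0) = 0, encontramos x(t) = 2·t^6 + 3·t^5 - 3·t^4 + 4·t^3 - 3·t^2. Tenemos la posición x(t) = 2·t^6 + 3·t^5 - 3·t^4 + 4·t^3 - 3·t^2. Sustituyendo t = 2: x(2) = 196.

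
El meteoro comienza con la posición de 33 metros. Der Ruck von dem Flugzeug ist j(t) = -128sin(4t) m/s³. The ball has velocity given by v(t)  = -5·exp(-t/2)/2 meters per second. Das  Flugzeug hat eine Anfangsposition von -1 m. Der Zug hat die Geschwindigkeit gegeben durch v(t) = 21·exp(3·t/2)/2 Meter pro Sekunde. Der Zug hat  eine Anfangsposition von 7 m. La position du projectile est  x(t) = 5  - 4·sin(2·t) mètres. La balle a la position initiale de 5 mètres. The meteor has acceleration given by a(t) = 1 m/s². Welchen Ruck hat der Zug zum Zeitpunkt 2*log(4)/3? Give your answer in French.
Nous devons dériver notre équation de la vitesse v(t) = 21·exp(3·t/2)/2 2 fois. La dérivée de la vitesse donne l'accélération: a(t) = 63·exp(3·t/2)/4. La dérivée de l'accélération donne le jerk: j(t) = 189·exp(3·t/2)/8. Nous avons le jerk j(t) = 189·exp(3·t/2)/8. En substituant t = 2*log(4)/3: j(2*log(4)/3) = 189/2.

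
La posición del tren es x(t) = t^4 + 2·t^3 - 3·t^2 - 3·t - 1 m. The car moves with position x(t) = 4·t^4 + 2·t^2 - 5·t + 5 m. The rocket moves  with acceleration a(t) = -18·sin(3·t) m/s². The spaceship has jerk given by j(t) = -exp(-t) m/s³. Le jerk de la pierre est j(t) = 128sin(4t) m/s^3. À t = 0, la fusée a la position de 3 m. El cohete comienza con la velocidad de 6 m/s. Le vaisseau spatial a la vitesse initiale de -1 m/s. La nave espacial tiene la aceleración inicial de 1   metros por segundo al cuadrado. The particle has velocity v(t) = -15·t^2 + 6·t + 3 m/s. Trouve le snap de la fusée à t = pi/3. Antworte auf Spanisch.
Para resolver esto, necesitamos tomar 2 derivadas de nuestra ecuación de la aceleración a(t) = -18·sin(3·t). Tomando d/dt de a(t), encontramos j(t) = -54·cos(3·t). Derivando la sacudida, obtenemos el snap: s(t) = 162·sin(3·t). Tenemos el snap s(t) = 162·sin(3·t). Sustituyendo t = pi/3: s(pi/3) = 0.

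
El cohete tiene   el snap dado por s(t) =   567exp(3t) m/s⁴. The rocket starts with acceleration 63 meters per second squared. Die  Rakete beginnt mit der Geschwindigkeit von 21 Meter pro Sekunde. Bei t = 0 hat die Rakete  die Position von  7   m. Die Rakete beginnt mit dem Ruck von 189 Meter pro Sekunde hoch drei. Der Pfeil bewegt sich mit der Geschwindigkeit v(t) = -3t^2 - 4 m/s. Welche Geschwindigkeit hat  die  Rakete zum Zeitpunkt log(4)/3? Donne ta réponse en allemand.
Ausgehend von dem Snap s(t) = 567·exp(3·t), nehmen wir 3 Stammfunktionen. Mit ∫s(t)dt und Anwendung von j(0) = 189, finden wir j(t) = 189·exp(3·t). Mit ∫j(t)dt und Anwendung von a(0) = 63, finden wir a(t) = 63·exp(3·t). Mit ∫a(t)dt und Anwendung von v(0) = 21, finden wir v(t) = 21·exp(3·t). Mit v(t) = 21·exp(3·t) und Einsetzen von t = log(4)/3, finden wir v = 84.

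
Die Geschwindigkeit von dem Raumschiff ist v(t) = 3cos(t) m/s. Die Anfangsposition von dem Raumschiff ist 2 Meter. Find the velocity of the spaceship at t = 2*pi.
Using v(t) = 3·cos(t) and substituting t = 2*pi, we find v = 3.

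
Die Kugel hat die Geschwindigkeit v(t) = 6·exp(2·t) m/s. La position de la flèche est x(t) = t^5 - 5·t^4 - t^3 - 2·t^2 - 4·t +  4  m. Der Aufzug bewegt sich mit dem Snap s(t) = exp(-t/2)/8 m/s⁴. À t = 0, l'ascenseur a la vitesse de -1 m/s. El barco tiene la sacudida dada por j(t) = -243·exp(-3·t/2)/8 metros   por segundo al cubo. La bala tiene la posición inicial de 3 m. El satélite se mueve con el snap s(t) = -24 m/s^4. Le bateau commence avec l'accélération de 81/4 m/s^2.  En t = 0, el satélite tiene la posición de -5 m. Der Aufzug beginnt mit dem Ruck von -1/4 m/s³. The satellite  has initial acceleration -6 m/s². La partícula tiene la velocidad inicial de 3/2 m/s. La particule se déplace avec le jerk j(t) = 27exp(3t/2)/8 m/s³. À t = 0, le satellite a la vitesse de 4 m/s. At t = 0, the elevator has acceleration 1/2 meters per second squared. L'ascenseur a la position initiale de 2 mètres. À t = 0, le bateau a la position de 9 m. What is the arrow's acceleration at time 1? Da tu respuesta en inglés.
Starting from position x(t) = t^5 - 5·t^4 - t^3 - 2·t^2 - 4·t + 4, we take 2 derivatives. The derivative of position gives velocity: v(t) = 5·t^4 - 20·t^3 - 3·t^2 - 4·t - 4. The derivative of velocity gives acceleration: a(t) = 20·t^3 - 60·t^2 - 6·t - 4. We have acceleration a(t) = 20·t^3 - 60·t^2 - 6·t - 4. Substituting t = 1: a(1) = -50.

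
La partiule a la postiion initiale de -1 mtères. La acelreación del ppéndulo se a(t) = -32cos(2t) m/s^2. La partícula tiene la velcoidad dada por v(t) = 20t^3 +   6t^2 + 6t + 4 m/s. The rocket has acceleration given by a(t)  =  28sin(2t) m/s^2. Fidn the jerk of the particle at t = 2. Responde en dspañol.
Debemos derivar nuestra ecuación de la velocidad v(t) = 20·t^3 + 6·t^2 + 6·t + 4 2 veces. Derivando la velocidad, obtenemos la aceleración: a(t) = 60·t^2 + 12·t + 6. La derivada de la aceleración da la sacudida: j(t) = 120·t + 12. De la ecuación de la sacudida j(t) = 120·t + 12, sustituimos t = 2 para obtener j = 252.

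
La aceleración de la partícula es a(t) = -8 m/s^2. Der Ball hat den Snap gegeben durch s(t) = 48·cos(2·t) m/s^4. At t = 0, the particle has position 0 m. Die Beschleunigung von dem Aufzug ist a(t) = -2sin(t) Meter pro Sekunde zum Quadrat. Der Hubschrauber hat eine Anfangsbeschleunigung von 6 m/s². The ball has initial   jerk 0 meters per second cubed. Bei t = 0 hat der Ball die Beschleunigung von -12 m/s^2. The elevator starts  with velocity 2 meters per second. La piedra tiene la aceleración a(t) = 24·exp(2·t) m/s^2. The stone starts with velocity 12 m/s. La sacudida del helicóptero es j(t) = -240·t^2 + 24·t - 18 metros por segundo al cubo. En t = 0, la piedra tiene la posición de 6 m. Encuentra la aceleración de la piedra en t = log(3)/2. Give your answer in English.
From the given acceleration equation a(t) = 24·exp(2·t), we substitute t = log(3)/2 to get a = 72.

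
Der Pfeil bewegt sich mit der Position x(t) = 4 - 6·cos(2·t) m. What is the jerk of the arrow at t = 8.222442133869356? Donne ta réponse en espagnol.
Partiendo de la posición x(t) = 4 - 6·cos(2·t), tomamos 3 derivadas. La derivada de la posición da la velocidad: v(t) = 12·sin(2·t). Derivando la velocidad, obtenemos la aceleración: a(t) = 24·cos(2·t). La derivada de la aceleración da la sacudida: j(t) = -48·sin(2·t). Tenemos la sacudida j(t) = -48·sin(2·t). Sustituyendo t = 8.222442133869356: j(8.222442133869356) = 32.2565267601261.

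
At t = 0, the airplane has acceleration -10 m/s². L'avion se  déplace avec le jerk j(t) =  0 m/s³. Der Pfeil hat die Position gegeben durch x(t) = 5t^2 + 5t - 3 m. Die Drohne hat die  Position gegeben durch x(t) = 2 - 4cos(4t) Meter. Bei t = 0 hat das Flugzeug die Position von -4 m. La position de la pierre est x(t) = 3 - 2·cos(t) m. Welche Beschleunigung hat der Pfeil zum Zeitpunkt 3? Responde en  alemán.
Um dies zu lösen, müssen wir 2 Ableitungen unserer Gleichung für die Position x(t) = 5·t^2 + 5·t - 3 nehmen. Durch Ableiten von der Position erhalten wir die Geschwindigkeit: v(t) = 10·t + 5. Durch Ableiten von der Geschwindigkeit erhalten wir die Beschleunigung: a(t) = 10. Aus der Gleichung für die Beschleunigung a(t) = 10, setzen wir t = 3 ein und erhalten a = 10.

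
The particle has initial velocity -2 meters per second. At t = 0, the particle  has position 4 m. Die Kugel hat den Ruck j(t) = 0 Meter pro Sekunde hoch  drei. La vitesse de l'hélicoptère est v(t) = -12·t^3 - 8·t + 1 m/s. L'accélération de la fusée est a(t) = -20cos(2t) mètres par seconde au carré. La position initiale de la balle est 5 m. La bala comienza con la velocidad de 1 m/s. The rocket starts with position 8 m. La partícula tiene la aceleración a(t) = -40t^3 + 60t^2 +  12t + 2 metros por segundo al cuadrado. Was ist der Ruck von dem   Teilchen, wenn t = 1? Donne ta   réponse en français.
Nous devons dériver notre équation de l'accélération a(t) = -40·t^3 + 60·t^2 + 12·t + 2 1 fois. En dérivant l'accélération, nous obtenons le jerk: j(t) = -120·t^2 + 120·t + 12. Nous avons le jerk j(t) = -120·t^2 + 120·t + 12. En substituant t = 1: j(1) = 12.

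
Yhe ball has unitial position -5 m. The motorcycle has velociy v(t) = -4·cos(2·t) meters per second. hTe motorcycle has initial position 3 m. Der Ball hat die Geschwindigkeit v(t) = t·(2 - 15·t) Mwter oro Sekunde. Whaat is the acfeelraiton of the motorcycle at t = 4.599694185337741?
Starting from velocity v(t) = -4·cos(2·t), we take 1 derivative. The derivative of velocity gives acceleration: a(t) = 8·sin(2·t). From the given acceleration equation a(t) = 8·sin(2·t), we substitute t = 4.599694185337741 to get a = 1.78788892254601.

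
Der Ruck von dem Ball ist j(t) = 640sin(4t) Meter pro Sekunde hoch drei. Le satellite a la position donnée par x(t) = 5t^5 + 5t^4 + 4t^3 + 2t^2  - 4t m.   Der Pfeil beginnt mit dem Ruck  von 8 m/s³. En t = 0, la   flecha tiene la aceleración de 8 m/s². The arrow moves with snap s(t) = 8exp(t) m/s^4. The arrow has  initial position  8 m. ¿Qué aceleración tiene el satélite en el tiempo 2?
Partiendo de la posición x(t) = 5·t^5 + 5·t^4 + 4·t^3 + 2·t^2 - 4·t, tomamos 2 derivadas. Tomando d/dt de x(t), encontramos v(t) = 25·t^4 + 20·t^3 + 12·t^2 + 4·t - 4. La derivada de la velocidad da la aceleración: a(t) = 100·t^3 + 60·t^2 + 24·t + 4. Tenemos la aceleración a(t) = 100·t^3 + 60·t^2 + 24·t + 4. Sustituyendo t = 2: a(2) = 1092.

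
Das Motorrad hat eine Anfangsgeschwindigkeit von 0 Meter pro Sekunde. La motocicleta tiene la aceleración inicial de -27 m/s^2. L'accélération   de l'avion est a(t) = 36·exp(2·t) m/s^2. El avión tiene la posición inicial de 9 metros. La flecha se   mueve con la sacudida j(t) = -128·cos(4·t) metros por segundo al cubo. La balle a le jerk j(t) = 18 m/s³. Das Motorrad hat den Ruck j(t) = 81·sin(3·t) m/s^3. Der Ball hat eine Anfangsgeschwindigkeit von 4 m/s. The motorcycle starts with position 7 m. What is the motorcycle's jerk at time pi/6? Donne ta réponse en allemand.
Aus der Gleichung für den Ruck j(t) = 81·sin(3·t), setzen wir t = pi/6 ein und erhalten j = 81.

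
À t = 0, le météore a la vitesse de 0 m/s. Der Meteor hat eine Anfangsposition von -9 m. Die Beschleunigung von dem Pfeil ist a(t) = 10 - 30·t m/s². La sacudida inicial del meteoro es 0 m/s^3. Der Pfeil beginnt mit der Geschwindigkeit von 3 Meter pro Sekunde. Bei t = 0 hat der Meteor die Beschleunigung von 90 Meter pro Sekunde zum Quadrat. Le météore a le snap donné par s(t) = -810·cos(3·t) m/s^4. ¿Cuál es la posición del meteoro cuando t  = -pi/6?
Necesitamos integrar nuestra ecuación del snap s(t) = -810·cos(3·t) 4 veces. Integrando el snap y usando la condición inicial j(0) = 0, obtenemos j(t) = -270·sin(3·t). La integral de la sacudida, con a(0) = 90, da la aceleración: a(t) = 90·cos(3·t). La integral de la aceleración, con v(0) = 0, da la velocidad: v(t) = 30·sin(3·t). La integral de la velocidad, con x(0) = -9, da la posición: x(t) = 1 - 10·cos(3·t). De la ecuación de la posición x(t) = 1 - 10·cos(3·t), sustituimos t = -pi/6 para obtener x = 1.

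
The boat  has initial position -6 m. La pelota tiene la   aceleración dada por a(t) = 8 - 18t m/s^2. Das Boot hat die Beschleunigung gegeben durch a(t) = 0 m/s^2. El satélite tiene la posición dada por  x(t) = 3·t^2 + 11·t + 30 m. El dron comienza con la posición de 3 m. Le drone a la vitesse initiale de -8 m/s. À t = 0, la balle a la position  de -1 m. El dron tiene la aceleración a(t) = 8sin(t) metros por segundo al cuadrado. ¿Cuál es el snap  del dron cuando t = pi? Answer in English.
To solve this, we need to take 2 derivatives of our acceleration equation a(t) = 8·sin(t). Taking d/dt of a(t), we find j(t) = 8·cos(t). Taking d/dt of j(t), we find s(t) = -8·sin(t). Using s(t) = -8·sin(t) and substituting t = pi, we find s = 0.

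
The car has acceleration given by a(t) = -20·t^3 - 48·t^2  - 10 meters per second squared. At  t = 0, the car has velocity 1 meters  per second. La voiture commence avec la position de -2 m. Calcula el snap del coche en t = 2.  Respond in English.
To solve this, we need to take 2 derivatives of our acceleration equation a(t) = -20·t^3 - 48·t^2 - 10. The derivative of acceleration gives jerk: j(t) = -60·t^2 - 96·t. The derivative of jerk gives snap: s(t) = -120·t - 96. Using s(t) = -120·t - 96 and substituting t = 2, we find s = -336.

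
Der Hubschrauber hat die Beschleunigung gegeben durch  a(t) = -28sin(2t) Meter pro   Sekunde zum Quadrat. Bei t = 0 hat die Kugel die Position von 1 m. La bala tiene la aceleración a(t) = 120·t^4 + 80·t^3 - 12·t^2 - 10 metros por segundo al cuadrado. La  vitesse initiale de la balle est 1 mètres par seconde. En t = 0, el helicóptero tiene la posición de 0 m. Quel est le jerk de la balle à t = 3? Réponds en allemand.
Um dies zu lösen, müssen wir 1 Ableitung unserer Gleichung für die Beschleunigung a(t) = 120·t^4 + 80·t^3 - 12·t^2 - 10 nehmen. Die Ableitung von der Beschleunigung ergibt den Ruck: j(t) = 480·t^3 + 240·t^2 - 24·t. Wir haben den Ruck j(t) = 480·t^3 + 240·t^2 - 24·t. Durch Einsetzen von t = 3: j(3) = 15048.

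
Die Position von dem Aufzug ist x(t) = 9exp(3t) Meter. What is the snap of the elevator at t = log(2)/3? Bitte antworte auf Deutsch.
Wir müssen unsere Gleichung für die Position x(t) = 9·exp(3·t) 4-mal ableiten. Die Ableitung von der Position ergibt die Geschwindigkeit: v(t) = 27·exp(3·t). Die Ableitung von der Geschwindigkeit ergibt die Beschleunigung: a(t) = 81·exp(3·t). Mit d/dt von a(t) finden wir j(t) = 243·exp(3·t). Mit d/dt von j(t) finden wir s(t) = 729·exp(3·t). Mit s(t) = 729·exp(3·t) und Einsetzen von t = log(2)/3, finden wir s = 1458.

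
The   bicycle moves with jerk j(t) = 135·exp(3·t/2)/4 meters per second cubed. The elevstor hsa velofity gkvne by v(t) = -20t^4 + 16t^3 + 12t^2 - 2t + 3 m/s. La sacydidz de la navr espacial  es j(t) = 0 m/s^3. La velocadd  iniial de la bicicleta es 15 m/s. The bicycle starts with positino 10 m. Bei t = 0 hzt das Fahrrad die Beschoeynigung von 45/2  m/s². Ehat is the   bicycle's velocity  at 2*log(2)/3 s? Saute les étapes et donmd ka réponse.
The answer is 30.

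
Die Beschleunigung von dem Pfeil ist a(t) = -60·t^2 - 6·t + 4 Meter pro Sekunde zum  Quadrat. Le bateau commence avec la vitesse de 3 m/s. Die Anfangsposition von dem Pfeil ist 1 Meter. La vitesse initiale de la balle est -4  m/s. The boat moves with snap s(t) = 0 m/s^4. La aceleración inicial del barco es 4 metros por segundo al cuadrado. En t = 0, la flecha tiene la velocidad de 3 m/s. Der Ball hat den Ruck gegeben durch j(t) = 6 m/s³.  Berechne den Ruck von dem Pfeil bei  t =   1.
Ausgehend von der Beschleunigung a(t) = -60·t^2 - 6·t + 4, nehmen wir 1 Ableitung. Mit d/dt von a(t) finden wir j(t) = -120·t - 6. Aus der Gleichung für den Ruck j(t) = -120·t - 6, setzen wir t = 1 ein und erhalten j = -126.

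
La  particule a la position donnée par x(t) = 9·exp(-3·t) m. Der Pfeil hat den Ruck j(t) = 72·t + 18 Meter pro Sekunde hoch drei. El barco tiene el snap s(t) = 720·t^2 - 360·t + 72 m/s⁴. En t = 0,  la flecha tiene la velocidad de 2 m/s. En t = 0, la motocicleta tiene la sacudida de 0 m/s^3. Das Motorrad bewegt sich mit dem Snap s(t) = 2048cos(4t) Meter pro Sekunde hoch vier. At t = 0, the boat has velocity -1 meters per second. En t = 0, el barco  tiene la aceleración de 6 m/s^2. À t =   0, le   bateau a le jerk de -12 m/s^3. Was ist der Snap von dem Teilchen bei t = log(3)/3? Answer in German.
Um dies zu lösen, müssen wir 4 Ableitungen unserer Gleichung für die Position x(t) = 9·exp(-3·t) nehmen. Mit d/dt von x(t) finden wir v(t) = -27·exp(-3·t). Mit d/dt von v(t) finden wir a(t) = 81·exp(-3·t). Durch Ableiten von der Beschleunigung erhalten wir den Ruck: j(t) = -243·exp(-3·t). Die Ableitung von dem Ruck ergibt den Snap: s(t) = 729·exp(-3·t). Aus der Gleichung für den Snap s(t) = 729·exp(-3·t), setzen wir t = log(3)/3 ein und erhalten s = 243.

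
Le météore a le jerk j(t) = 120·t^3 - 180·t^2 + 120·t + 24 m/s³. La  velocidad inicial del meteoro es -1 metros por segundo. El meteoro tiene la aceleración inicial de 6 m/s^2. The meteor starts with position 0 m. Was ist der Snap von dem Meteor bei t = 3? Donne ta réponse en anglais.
We must differentiate our jerk equation j(t) = 120·t^3 - 180·t^2 + 120·t + 24 1 time. Taking d/dt of j(t), we find s(t) = 360·t^2 - 360·t + 120. Using s(t) = 360·t^2 - 360·t + 120 and substituting t = 3, we find s = 2280.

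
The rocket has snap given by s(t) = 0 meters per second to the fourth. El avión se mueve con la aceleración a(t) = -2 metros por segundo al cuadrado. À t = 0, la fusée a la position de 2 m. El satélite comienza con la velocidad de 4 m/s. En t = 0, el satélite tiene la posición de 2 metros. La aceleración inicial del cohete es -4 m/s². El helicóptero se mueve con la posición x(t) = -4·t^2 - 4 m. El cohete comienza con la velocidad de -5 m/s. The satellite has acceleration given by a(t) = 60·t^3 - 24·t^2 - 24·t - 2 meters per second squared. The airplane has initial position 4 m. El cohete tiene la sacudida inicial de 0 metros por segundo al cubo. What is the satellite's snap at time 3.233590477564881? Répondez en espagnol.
Debemos derivar nuestra ecuación de la aceleración a(t) = 60·t^3 - 24·t^2 - 24·t - 2 2 veces. Derivando la aceleración, obtenemos la sacudida: j(t) = 180·t^2 - 48·t - 24. Tomando d/dt de j(t), encontramos s(t) = 360·t - 48. Usando s(t) = 360·t - 48 y sustituyendo t = 3.233590477564881, encontramos s = 1116.09257192336.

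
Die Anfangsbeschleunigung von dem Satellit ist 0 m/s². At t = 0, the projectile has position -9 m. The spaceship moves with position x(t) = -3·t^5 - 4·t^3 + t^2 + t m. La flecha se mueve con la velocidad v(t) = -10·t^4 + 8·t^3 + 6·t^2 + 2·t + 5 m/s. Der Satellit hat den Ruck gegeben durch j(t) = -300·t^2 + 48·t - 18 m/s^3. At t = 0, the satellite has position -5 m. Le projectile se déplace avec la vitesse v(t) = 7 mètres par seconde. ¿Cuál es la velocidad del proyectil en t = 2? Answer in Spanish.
Usando v(t) = 7 y sustituyendo t = 2, encontramos v = 7.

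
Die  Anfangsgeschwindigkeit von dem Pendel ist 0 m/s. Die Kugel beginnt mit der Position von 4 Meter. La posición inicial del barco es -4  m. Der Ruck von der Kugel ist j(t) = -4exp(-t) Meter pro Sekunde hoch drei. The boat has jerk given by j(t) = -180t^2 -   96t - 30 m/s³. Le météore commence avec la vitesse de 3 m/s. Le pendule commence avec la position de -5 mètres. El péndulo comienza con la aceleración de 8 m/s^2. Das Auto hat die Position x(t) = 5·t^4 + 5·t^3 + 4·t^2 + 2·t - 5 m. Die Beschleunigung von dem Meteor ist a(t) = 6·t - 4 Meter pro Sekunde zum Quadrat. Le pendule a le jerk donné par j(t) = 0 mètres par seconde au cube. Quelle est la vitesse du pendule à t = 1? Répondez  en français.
Nous devons intégrer notre équation du jerk j(t) = 0 2 fois. La primitive du jerk est l'accélération. En utilisant a(0) = 8, nous obtenons a(t) = 8. En intégrant l'accélération et en utilisant la condition initiale v(0) = 0, nous obtenons v(t) = 8·t. Nous avons la vitesse v(t) = 8·t. En substituant t = 1: v(1) = 8.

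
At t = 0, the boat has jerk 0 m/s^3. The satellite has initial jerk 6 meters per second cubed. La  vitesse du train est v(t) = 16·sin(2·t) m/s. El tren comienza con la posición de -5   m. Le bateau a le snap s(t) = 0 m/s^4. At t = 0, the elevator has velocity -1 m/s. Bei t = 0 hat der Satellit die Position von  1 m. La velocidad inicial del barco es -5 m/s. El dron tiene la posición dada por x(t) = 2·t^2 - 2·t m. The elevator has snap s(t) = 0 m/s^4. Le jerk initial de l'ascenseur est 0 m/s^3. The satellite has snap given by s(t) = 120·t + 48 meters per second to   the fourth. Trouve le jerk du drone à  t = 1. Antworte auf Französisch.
Pour résoudre ceci, nous devons prendre 3 dérivées de notre équation de la position x(t) = 2·t^2 - 2·t. En prenant d/dt de x(t), nous trouvons v(t) = 4·t - 2. En dérivant la vitesse, nous obtenons l'accélération: a(t) = 4. En prenant d/dt de a(t), nous trouvons j(t) = 0. De l'équation du jerk j(t) = 0, nous substituons t = 1 pour obtenir j = 0.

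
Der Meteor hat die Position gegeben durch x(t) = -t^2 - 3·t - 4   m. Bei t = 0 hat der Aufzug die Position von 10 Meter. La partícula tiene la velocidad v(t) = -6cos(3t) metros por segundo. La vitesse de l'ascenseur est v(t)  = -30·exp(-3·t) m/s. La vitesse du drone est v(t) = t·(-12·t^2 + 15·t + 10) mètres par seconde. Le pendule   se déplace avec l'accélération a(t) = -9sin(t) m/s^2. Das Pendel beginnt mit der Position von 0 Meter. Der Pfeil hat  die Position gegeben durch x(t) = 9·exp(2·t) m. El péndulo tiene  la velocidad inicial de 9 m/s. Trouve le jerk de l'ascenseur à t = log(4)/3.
Pour résoudre ceci, nous devons prendre 2 dérivées de notre équation de la vitesse v(t) = -30·exp(-3·t). En prenant d/dt de v(t), nous trouvons a(t) = 90·exp(-3·t). En prenant d/dt de a(t), nous trouvons j(t) = -270·exp(-3·t). En utilisant j(t) = -270·exp(-3·t) et en substituant t = log(4)/3, nous trouvons j = -135/2.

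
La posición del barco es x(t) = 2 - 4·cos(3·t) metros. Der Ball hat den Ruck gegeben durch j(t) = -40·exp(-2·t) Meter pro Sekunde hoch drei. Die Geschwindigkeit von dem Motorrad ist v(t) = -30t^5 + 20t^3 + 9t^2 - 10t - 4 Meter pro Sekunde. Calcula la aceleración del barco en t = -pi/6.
Partiendo de la posición x(t) = 2 - 4·cos(3·t), tomamos 2 derivadas. Tomando d/dt de x(t), encontramos v(t) = 12·sin(3·t). Tomando d/dt de v(t), encontramos a(t) = 36·cos(3·t). De la ecuación de la aceleración a(t) = 36·cos(3·t), sustituimos t = -pi/6 para obtener a = 0.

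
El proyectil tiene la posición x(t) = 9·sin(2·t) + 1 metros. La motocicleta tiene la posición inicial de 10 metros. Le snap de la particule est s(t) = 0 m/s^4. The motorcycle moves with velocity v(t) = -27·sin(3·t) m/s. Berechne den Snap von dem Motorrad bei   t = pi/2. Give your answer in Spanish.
Debemos derivar nuestra ecuación de la velocidad v(t) = -27·sin(3·t) 3 veces. Derivando la velocidad, obtenemos la aceleración: a(t) = -81·cos(3·t). Derivando la aceleración, obtenemos la sacudida: j(t) = 243·sin(3·t). Derivando la sacudida, obtenemos el snap: s(t) = 729·cos(3·t). De la ecuación del snap s(t) = 729·cos(3·t), sustituimos t = pi/2 para obtener s = 0.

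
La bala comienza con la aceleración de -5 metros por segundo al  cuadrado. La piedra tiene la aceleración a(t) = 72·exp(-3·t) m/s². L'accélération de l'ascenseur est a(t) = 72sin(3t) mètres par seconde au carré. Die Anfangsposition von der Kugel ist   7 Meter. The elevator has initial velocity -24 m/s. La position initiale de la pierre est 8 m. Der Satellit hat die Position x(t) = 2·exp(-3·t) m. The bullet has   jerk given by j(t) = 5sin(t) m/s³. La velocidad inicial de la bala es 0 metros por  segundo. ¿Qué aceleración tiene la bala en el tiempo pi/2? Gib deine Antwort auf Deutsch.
Wir müssen unsere Gleichung für den Ruck j(t) = 5·sin(t) 1-mal integrieren. Die Stammfunktion von dem Ruck ist die Beschleunigung. Mit a(0) = -5 erhalten wir a(t) = -5·cos(t). Wir haben die Beschleunigung a(t) = -5·cos(t). Durch Einsetzen von t = pi/2: a(pi/2) = 0.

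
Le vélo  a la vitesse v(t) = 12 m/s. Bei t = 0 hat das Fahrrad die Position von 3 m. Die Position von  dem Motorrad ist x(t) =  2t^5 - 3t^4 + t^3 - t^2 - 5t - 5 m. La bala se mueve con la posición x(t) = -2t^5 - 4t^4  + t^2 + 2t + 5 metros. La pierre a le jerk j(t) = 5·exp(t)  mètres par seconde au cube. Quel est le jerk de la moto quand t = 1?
Pour résoudre ceci, nous devons prendre 3 dérivées de notre équation de la position x(t) = 2·t^5 - 3·t^4 + t^3 - t^2 - 5·t - 5. En dérivant la position, nous obtenons la vitesse: v(t) = 10·t^4 - 12·t^3 + 3·t^2 - 2·t - 5. En dérivant la vitesse, nous obtenons l'accélération: a(t) = 40·t^3 - 36·t^2 + 6·t - 2. La dérivée de l'accélération donne le jerk: j(t) = 120·t^2 - 72·t + 6. Nous avons le jerk j(t) = 120·t^2 - 72·t + 6. En substituant t = 1: j(1) = 54.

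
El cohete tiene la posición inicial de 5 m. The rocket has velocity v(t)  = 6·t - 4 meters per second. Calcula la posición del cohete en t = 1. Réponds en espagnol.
Partiendo de la velocidad v(t) = 6·t - 4, tomamos 1 integral. La antiderivada de la velocidad es la posición. Usando x(0) = 5, obtenemos x(t) = 3·t^2 - 4·t + 5. Usando x(t) = 3·t^2 - 4·t + 5 y sustituyendo t = 1, encontramos x = 4.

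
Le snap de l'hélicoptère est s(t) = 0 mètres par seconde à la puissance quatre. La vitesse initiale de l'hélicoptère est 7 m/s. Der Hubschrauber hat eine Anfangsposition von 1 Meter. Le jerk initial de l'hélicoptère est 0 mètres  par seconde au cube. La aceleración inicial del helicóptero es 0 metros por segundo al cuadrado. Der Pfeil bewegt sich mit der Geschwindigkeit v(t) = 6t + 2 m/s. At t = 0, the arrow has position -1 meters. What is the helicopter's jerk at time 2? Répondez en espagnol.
Partiendo del snap s(t) = 0, tomamos 1 integral. Integrando el snap y usando la condición inicial j(0) = 0, obtenemos j(t) = 0. De la ecuación de la sacudida j(t) = 0, sustituimos t = 2 para obtener j = 0.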